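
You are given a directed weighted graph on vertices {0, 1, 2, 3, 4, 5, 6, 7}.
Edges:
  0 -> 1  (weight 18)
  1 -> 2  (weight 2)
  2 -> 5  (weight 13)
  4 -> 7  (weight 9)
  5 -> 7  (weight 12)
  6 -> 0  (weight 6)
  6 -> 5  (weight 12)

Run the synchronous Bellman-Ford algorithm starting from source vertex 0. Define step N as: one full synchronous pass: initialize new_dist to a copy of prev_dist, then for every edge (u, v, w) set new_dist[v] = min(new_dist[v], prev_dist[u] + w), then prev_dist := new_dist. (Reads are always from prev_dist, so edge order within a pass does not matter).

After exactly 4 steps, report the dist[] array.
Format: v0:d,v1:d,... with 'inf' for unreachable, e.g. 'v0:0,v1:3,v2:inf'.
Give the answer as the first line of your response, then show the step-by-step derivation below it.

v0:0,v1:18,v2:20,v3:inf,v4:inf,v5:33,v6:inf,v7:45

step 1: dist = v0:0,v1:18,v2:inf,v3:inf,v4:inf,v5:inf,v6:inf,v7:inf
step 2: dist = v0:0,v1:18,v2:20,v3:inf,v4:inf,v5:inf,v6:inf,v7:inf
step 3: dist = v0:0,v1:18,v2:20,v3:inf,v4:inf,v5:33,v6:inf,v7:inf
step 4: dist = v0:0,v1:18,v2:20,v3:inf,v4:inf,v5:33,v6:inf,v7:45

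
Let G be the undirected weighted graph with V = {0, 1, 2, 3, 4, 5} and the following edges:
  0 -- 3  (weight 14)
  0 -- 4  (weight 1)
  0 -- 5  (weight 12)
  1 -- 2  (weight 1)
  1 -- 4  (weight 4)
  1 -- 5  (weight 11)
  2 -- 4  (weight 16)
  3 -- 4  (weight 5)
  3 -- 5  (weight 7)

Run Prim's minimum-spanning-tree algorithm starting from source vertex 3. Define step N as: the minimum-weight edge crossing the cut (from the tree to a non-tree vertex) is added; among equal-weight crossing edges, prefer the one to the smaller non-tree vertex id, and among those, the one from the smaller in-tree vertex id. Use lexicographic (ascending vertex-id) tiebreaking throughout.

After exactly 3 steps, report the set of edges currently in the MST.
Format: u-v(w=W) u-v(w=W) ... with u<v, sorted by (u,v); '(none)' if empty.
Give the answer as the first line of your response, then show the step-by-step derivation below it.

0-4(w=1) 1-4(w=4) 3-4(w=5)

step 1: add edge 3-4 (w=5); MST = {3-4(w=5)}
step 2: add edge 0-4 (w=1); MST = {0-4(w=1) 3-4(w=5)}
step 3: add edge 1-4 (w=4); MST = {0-4(w=1) 1-4(w=4) 3-4(w=5)}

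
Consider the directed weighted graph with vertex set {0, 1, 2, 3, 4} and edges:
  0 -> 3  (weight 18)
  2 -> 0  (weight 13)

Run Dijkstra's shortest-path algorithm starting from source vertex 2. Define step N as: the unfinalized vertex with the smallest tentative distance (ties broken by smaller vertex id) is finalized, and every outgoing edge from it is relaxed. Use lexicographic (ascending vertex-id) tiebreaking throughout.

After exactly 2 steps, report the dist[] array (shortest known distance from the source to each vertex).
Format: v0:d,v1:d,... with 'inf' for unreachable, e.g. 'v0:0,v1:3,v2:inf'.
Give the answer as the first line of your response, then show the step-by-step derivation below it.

v0:13,v1:inf,v2:0,v3:31,v4:inf

step 1: dist = v0:13,v1:inf,v2:0,v3:inf,v4:inf
step 2: dist = v0:13,v1:inf,v2:0,v3:31,v4:inf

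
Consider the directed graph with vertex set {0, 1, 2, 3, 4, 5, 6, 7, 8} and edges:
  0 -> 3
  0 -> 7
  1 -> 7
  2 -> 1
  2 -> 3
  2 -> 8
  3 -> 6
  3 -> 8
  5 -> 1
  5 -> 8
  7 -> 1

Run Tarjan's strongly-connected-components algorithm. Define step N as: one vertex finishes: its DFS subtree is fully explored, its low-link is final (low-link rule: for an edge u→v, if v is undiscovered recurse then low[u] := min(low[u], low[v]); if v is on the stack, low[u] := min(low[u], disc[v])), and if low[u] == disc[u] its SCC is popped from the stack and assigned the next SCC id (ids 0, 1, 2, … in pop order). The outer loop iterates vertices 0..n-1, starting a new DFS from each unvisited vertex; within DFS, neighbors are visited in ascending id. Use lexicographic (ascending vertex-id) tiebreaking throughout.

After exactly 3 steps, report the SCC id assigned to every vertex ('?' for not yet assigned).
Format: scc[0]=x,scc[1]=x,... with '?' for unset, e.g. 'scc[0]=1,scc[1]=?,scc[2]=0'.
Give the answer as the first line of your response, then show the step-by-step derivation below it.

scc[0]=?,scc[1]=?,scc[2]=?,scc[3]=2,scc[4]=?,scc[5]=?,scc[6]=0,scc[7]=?,scc[8]=1

step 1: low=(low[0]=0,low[1]=?,low[2]=?,low[3]=1,low[4]=?,low[5]=?,low[6]=2,low[7]=?,low[8]=?); scc=(scc[0]=?,scc[1]=?,scc[2]=?,scc[3]=?,scc[4]=?,scc[5]=?,scc[6]=0,scc[7]=?,scc[8]=?)
step 2: low=(low[0]=0,low[1]=?,low[2]=?,low[3]=1,low[4]=?,low[5]=?,low[6]=2,low[7]=?,low[8]=3); scc=(scc[0]=?,scc[1]=?,scc[2]=?,scc[3]=?,scc[4]=?,scc[5]=?,scc[6]=0,scc[7]=?,scc[8]=1)
step 3: low=(low[0]=0,low[1]=?,low[2]=?,low[3]=1,low[4]=?,low[5]=?,low[6]=2,low[7]=?,low[8]=3); scc=(scc[0]=?,scc[1]=?,scc[2]=?,scc[3]=2,scc[4]=?,scc[5]=?,scc[6]=0,scc[7]=?,scc[8]=1)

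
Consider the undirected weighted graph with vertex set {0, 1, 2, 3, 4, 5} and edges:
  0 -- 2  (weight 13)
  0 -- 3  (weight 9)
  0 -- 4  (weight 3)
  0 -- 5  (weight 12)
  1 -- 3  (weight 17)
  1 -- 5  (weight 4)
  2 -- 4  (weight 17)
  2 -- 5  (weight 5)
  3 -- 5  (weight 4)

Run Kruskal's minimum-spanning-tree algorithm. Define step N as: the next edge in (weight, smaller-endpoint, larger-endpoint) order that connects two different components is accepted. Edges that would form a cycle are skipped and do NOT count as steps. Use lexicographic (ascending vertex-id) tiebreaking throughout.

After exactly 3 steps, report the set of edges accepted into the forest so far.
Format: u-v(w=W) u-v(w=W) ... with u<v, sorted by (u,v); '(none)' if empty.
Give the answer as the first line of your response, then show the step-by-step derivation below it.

0-4(w=3) 1-5(w=4) 3-5(w=4)

step 1: add edge 0-4 (w=3); MST = {0-4(w=3)}
step 2: add edge 1-5 (w=4); MST = {0-4(w=3) 1-5(w=4)}
step 3: add edge 3-5 (w=4); MST = {0-4(w=3) 1-5(w=4) 3-5(w=4)}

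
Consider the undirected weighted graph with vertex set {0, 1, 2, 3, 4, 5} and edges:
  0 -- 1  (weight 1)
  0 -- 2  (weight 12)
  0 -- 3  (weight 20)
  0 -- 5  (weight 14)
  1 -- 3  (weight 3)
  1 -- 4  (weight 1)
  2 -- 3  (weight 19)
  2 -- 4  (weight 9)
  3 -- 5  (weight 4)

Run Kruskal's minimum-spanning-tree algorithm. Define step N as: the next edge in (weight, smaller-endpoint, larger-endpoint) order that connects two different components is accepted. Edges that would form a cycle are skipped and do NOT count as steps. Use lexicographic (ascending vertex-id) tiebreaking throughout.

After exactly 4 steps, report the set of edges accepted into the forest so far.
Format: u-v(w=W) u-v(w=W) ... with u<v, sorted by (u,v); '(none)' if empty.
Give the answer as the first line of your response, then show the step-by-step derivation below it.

0-1(w=1) 1-3(w=3) 1-4(w=1) 3-5(w=4)

step 1: add edge 0-1 (w=1); MST = {0-1(w=1)}
step 2: add edge 1-4 (w=1); MST = {0-1(w=1) 1-4(w=1)}
step 3: add edge 1-3 (w=3); MST = {0-1(w=1) 1-3(w=3) 1-4(w=1)}
step 4: add edge 3-5 (w=4); MST = {0-1(w=1) 1-3(w=3) 1-4(w=1) 3-5(w=4)}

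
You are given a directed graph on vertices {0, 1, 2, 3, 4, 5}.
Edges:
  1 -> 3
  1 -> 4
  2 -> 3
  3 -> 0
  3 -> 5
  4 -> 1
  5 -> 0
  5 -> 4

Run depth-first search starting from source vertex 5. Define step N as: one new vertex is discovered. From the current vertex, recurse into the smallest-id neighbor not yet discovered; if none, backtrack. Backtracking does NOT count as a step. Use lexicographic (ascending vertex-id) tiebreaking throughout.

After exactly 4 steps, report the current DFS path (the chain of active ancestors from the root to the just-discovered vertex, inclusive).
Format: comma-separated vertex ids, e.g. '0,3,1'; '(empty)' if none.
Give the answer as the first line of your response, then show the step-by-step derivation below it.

5,4,1

step 1: discover 5; path=5; order=5
step 2: discover 0; path=5>0; order=5,0
step 3: discover 4; path=5>4; order=5,0,4
step 4: discover 1; path=5>4>1; order=5,0,4,1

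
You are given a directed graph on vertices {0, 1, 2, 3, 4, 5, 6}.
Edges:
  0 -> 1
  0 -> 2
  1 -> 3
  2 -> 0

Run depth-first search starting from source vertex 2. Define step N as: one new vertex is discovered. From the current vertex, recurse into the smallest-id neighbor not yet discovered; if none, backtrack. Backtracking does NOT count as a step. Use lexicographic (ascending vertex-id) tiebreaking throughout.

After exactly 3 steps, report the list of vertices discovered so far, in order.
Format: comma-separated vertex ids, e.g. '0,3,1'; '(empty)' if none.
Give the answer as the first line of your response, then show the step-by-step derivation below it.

2,0,1

step 1: discover 2; path=2; order=2
step 2: discover 0; path=2>0; order=2,0
step 3: discover 1; path=2>0>1; order=2,0,1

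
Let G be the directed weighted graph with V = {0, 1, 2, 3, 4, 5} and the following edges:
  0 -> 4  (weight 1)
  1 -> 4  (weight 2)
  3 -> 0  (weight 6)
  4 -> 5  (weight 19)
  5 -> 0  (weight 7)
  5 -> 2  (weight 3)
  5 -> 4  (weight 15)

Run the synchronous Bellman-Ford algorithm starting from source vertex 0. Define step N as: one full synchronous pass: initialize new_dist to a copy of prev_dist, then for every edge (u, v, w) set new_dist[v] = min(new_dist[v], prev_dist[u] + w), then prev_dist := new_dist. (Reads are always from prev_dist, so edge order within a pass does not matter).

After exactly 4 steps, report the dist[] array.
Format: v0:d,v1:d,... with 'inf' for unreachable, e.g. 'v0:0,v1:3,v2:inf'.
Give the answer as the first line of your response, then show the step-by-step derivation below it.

v0:0,v1:inf,v2:23,v3:inf,v4:1,v5:20

step 1: dist = v0:0,v1:inf,v2:inf,v3:inf,v4:1,v5:inf
step 2: dist = v0:0,v1:inf,v2:inf,v3:inf,v4:1,v5:20
step 3: dist = v0:0,v1:inf,v2:23,v3:inf,v4:1,v5:20
step 4: dist = v0:0,v1:inf,v2:23,v3:inf,v4:1,v5:20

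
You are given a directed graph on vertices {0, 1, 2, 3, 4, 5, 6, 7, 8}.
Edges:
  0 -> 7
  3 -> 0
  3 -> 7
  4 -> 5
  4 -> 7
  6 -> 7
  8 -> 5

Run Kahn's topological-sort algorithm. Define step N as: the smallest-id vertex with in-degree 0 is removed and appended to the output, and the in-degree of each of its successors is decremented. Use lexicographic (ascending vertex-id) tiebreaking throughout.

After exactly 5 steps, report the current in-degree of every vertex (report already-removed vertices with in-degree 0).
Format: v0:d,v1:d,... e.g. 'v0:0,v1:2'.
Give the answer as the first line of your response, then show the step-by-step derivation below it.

v0:0,v1:0,v2:0,v3:0,v4:0,v5:1,v6:0,v7:1,v8:0

step 1: output 1; order=[1]; indeg=(1,0,0,0,0,2,0,4,0)
step 2: output 2; order=[1,2]; indeg=(1,0,0,0,0,2,0,4,0)
step 3: output 3; order=[1,2,3]; indeg=(0,0,0,0,0,2,0,3,0)
step 4: output 0; order=[1,2,3,0]; indeg=(0,0,0,0,0,2,0,2,0)
step 5: output 4; order=[1,2,3,0,4]; indeg=(0,0,0,0,0,1,0,1,0)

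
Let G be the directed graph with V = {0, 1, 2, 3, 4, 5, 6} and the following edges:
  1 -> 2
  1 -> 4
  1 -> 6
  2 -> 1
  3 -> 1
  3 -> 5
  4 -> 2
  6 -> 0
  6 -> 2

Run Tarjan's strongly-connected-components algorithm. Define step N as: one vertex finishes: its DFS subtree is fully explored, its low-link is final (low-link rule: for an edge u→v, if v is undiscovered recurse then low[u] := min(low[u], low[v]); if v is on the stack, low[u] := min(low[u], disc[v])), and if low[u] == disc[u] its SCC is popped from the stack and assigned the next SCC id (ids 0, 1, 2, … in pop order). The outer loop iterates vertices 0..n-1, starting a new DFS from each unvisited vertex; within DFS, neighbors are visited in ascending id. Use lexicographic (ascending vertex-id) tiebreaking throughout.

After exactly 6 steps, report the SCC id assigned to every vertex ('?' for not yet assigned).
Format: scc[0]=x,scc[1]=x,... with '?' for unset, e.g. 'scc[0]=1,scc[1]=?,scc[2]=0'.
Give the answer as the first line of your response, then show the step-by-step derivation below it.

scc[0]=0,scc[1]=1,scc[2]=1,scc[3]=?,scc[4]=1,scc[5]=2,scc[6]=1

step 1: low=(low[0]=0,low[1]=?,low[2]=?,low[3]=?,low[4]=?,low[5]=?,low[6]=?); scc=(scc[0]=0,scc[1]=?,scc[2]=?,scc[3]=?,scc[4]=?,scc[5]=?,scc[6]=?)
step 2: low=(low[0]=0,low[1]=1,low[2]=1,low[3]=?,low[4]=?,low[5]=?,low[6]=?); scc=(scc[0]=0,scc[1]=?,scc[2]=?,scc[3]=?,scc[4]=?,scc[5]=?,scc[6]=?)
step 3: low=(low[0]=0,low[1]=1,low[2]=1,low[3]=?,low[4]=2,low[5]=?,low[6]=?); scc=(scc[0]=0,scc[1]=?,scc[2]=?,scc[3]=?,scc[4]=?,scc[5]=?,scc[6]=?)
step 4: low=(low[0]=0,low[1]=1,low[2]=1,low[3]=?,low[4]=2,low[5]=?,low[6]=2); scc=(scc[0]=0,scc[1]=?,scc[2]=?,scc[3]=?,scc[4]=?,scc[5]=?,scc[6]=?)
step 5: low=(low[0]=0,low[1]=1,low[2]=1,low[3]=?,low[4]=2,low[5]=?,low[6]=2); scc=(scc[0]=0,scc[1]=1,scc[2]=1,scc[3]=?,scc[4]=1,scc[5]=?,scc[6]=1)
step 6: low=(low[0]=0,low[1]=1,low[2]=1,low[3]=5,low[4]=2,low[5]=6,low[6]=2); scc=(scc[0]=0,scc[1]=1,scc[2]=1,scc[3]=?,scc[4]=1,scc[5]=2,scc[6]=1)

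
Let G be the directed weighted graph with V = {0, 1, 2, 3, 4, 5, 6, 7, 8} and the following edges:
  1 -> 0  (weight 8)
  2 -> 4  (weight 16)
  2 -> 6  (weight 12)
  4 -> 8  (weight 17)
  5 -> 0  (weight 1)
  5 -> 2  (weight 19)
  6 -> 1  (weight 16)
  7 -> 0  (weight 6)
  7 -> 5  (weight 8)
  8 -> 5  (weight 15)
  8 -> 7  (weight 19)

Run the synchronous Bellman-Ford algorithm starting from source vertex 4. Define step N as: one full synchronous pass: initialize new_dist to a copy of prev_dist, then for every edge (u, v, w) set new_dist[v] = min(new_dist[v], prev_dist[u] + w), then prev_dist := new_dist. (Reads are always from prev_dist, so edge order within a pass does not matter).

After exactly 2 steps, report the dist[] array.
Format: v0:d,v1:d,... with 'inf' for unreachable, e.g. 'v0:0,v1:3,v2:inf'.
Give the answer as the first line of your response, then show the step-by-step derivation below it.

v0:inf,v1:inf,v2:inf,v3:inf,v4:0,v5:32,v6:inf,v7:36,v8:17

step 1: dist = v0:inf,v1:inf,v2:inf,v3:inf,v4:0,v5:inf,v6:inf,v7:inf,v8:17
step 2: dist = v0:inf,v1:inf,v2:inf,v3:inf,v4:0,v5:32,v6:inf,v7:36,v8:17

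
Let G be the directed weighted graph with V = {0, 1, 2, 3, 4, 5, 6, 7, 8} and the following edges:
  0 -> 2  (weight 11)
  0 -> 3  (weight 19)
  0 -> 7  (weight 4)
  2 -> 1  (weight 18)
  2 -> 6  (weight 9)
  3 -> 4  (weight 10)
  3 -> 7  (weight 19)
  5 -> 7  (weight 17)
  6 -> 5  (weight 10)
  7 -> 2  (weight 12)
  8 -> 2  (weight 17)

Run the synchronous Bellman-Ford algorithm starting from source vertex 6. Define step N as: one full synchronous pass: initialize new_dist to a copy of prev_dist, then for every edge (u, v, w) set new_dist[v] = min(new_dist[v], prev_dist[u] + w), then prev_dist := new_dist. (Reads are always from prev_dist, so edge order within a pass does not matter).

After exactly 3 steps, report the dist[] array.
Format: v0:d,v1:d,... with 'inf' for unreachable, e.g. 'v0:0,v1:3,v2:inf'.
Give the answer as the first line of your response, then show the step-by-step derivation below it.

v0:inf,v1:inf,v2:39,v3:inf,v4:inf,v5:10,v6:0,v7:27,v8:inf

step 1: dist = v0:inf,v1:inf,v2:inf,v3:inf,v4:inf,v5:10,v6:0,v7:inf,v8:inf
step 2: dist = v0:inf,v1:inf,v2:inf,v3:inf,v4:inf,v5:10,v6:0,v7:27,v8:inf
step 3: dist = v0:inf,v1:inf,v2:39,v3:inf,v4:inf,v5:10,v6:0,v7:27,v8:inf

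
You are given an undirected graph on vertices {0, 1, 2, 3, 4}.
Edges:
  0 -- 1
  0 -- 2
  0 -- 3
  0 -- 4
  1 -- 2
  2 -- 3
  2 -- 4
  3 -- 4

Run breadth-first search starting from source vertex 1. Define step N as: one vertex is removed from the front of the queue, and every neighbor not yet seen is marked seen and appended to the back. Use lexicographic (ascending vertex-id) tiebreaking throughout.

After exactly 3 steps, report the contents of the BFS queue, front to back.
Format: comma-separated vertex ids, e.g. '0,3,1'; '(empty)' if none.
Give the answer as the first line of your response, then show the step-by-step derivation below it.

3,4

step 1: dequeue 1; queue=[0,2]; order=1
step 2: dequeue 0; queue=[2,3,4]; order=1,0
step 3: dequeue 2; queue=[3,4]; order=1,0,2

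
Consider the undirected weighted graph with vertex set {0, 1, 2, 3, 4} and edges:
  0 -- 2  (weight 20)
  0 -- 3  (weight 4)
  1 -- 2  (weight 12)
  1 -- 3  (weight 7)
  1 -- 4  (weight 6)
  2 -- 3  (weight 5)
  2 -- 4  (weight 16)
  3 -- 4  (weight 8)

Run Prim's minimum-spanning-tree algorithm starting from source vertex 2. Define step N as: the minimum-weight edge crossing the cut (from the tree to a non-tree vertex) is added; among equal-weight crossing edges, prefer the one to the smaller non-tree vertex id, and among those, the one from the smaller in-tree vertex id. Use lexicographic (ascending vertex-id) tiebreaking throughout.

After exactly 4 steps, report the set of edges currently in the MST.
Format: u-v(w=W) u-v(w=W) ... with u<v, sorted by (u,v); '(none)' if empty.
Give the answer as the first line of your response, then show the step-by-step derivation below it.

0-3(w=4) 1-3(w=7) 1-4(w=6) 2-3(w=5)

step 1: add edge 2-3 (w=5); MST = {2-3(w=5)}
step 2: add edge 0-3 (w=4); MST = {0-3(w=4) 2-3(w=5)}
step 3: add edge 1-3 (w=7); MST = {0-3(w=4) 1-3(w=7) 2-3(w=5)}
step 4: add edge 1-4 (w=6); MST = {0-3(w=4) 1-3(w=7) 1-4(w=6) 2-3(w=5)}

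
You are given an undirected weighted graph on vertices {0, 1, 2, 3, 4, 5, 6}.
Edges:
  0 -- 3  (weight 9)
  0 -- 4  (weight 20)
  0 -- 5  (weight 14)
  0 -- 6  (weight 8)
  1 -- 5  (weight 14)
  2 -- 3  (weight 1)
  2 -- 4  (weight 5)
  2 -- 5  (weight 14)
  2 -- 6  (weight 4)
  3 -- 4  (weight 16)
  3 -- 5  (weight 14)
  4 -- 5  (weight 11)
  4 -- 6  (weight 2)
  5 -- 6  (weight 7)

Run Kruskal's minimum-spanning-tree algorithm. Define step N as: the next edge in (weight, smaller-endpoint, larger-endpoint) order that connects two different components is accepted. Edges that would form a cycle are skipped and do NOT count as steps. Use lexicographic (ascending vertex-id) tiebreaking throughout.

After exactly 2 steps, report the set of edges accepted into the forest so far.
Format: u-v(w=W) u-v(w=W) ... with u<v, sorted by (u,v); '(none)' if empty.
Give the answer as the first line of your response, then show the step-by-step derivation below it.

2-3(w=1) 4-6(w=2)

step 1: add edge 2-3 (w=1); MST = {2-3(w=1)}
step 2: add edge 4-6 (w=2); MST = {2-3(w=1) 4-6(w=2)}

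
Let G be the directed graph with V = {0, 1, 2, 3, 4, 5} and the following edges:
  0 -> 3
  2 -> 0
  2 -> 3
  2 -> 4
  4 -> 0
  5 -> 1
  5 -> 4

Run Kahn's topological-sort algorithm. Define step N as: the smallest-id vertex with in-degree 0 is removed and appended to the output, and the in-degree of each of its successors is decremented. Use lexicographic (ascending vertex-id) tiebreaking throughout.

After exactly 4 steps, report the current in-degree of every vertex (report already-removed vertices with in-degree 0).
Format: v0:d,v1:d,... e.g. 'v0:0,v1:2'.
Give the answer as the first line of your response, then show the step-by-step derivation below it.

v0:0,v1:0,v2:0,v3:1,v4:0,v5:0

step 1: output 2; order=[2]; indeg=(1,1,0,1,1,0)
step 2: output 5; order=[2,5]; indeg=(1,0,0,1,0,0)
step 3: output 1; order=[2,5,1]; indeg=(1,0,0,1,0,0)
step 4: output 4; order=[2,5,1,4]; indeg=(0,0,0,1,0,0)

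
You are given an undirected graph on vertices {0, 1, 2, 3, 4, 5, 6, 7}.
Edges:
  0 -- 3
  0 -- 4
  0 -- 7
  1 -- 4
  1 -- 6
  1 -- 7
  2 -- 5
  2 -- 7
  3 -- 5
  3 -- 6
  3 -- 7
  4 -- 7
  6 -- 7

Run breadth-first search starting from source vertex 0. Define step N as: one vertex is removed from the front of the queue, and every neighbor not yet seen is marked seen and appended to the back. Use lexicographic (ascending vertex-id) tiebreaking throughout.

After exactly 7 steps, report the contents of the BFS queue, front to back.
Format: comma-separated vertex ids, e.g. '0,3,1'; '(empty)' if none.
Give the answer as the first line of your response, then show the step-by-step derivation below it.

2

step 1: dequeue 0; queue=[3,4,7]; order=0
step 2: dequeue 3; queue=[4,7,5,6]; order=0,3
step 3: dequeue 4; queue=[7,5,6,1]; order=0,3,4
step 4: dequeue 7; queue=[5,6,1,2]; order=0,3,4,7
step 5: dequeue 5; queue=[6,1,2]; order=0,3,4,7,5
step 6: dequeue 6; queue=[1,2]; order=0,3,4,7,5,6
step 7: dequeue 1; queue=[2]; order=0,3,4,7,5,6,1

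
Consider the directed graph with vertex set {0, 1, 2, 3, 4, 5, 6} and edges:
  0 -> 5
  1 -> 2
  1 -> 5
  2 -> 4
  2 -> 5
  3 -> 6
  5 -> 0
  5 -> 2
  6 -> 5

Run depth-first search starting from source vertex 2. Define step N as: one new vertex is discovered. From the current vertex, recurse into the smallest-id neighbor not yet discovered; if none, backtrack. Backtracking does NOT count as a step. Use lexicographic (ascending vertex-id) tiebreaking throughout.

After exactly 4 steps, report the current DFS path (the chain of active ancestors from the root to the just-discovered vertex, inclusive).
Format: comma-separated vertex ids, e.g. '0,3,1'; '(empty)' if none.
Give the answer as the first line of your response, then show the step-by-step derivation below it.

2,5,0

step 1: discover 2; path=2; order=2
step 2: discover 4; path=2>4; order=2,4
step 3: discover 5; path=2>5; order=2,4,5
step 4: discover 0; path=2>5>0; order=2,4,5,0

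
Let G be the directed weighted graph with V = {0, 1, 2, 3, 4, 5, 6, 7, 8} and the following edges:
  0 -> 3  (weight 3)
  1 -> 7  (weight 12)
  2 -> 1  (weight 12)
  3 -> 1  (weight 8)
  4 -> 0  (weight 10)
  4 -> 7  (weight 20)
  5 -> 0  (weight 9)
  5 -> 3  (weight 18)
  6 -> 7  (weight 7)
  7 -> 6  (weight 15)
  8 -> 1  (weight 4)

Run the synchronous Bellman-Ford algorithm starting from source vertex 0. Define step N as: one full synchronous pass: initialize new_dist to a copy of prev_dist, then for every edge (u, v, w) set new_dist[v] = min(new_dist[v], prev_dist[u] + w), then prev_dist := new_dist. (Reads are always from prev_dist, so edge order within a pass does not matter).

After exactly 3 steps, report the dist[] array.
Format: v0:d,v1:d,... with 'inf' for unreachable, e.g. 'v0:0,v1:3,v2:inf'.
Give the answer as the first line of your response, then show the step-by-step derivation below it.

v0:0,v1:11,v2:inf,v3:3,v4:inf,v5:inf,v6:inf,v7:23,v8:inf

step 1: dist = v0:0,v1:inf,v2:inf,v3:3,v4:inf,v5:inf,v6:inf,v7:inf,v8:inf
step 2: dist = v0:0,v1:11,v2:inf,v3:3,v4:inf,v5:inf,v6:inf,v7:inf,v8:inf
step 3: dist = v0:0,v1:11,v2:inf,v3:3,v4:inf,v5:inf,v6:inf,v7:23,v8:inf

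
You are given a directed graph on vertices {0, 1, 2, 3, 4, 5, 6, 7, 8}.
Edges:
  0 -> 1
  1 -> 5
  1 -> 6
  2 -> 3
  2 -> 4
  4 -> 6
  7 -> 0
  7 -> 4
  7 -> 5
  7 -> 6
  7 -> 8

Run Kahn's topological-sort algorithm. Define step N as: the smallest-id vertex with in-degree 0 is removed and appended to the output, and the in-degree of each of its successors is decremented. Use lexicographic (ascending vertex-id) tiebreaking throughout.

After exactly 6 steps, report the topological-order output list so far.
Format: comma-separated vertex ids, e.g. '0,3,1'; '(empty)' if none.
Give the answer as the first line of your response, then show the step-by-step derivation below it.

2,3,7,0,1,4

step 1: output 2; order=[2]; indeg=(1,1,0,0,1,2,3,0,1)
step 2: output 3; order=[2,3]; indeg=(1,1,0,0,1,2,3,0,1)
step 3: output 7; order=[2,3,7]; indeg=(0,1,0,0,0,1,2,0,0)
step 4: output 0; order=[2,3,7,0]; indeg=(0,0,0,0,0,1,2,0,0)
step 5: output 1; order=[2,3,7,0,1]; indeg=(0,0,0,0,0,0,1,0,0)
step 6: output 4; order=[2,3,7,0,1,4]; indeg=(0,0,0,0,0,0,0,0,0)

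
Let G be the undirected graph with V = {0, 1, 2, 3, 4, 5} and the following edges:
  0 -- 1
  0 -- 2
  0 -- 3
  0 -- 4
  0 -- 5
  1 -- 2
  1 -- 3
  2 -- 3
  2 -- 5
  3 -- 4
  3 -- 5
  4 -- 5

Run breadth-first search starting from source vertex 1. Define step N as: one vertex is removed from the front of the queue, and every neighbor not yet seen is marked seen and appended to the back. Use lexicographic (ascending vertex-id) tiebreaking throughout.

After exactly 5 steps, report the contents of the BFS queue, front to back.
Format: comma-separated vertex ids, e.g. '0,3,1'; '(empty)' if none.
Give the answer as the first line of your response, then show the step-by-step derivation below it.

5

step 1: dequeue 1; queue=[0,2,3]; order=1
step 2: dequeue 0; queue=[2,3,4,5]; order=1,0
step 3: dequeue 2; queue=[3,4,5]; order=1,0,2
step 4: dequeue 3; queue=[4,5]; order=1,0,2,3
step 5: dequeue 4; queue=[5]; order=1,0,2,3,4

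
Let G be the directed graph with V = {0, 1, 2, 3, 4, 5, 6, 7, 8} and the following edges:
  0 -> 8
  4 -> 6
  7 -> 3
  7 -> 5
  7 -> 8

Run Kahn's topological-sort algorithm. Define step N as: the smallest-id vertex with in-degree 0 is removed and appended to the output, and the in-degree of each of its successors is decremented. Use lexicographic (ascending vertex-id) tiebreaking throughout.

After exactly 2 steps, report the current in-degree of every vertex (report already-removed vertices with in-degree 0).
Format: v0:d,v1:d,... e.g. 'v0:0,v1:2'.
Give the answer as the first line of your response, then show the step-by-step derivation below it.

v0:0,v1:0,v2:0,v3:1,v4:0,v5:1,v6:1,v7:0,v8:1

step 1: output 0; order=[0]; indeg=(0,0,0,1,0,1,1,0,1)
step 2: output 1; order=[0,1]; indeg=(0,0,0,1,0,1,1,0,1)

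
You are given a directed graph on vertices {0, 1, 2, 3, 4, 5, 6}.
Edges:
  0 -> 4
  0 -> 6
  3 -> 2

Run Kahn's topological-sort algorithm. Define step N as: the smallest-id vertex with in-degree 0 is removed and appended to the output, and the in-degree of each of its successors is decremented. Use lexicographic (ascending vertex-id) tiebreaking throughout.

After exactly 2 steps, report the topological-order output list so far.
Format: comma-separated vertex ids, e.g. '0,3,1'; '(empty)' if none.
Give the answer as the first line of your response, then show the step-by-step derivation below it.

0,1

step 1: output 0; order=[0]; indeg=(0,0,1,0,0,0,0)
step 2: output 1; order=[0,1]; indeg=(0,0,1,0,0,0,0)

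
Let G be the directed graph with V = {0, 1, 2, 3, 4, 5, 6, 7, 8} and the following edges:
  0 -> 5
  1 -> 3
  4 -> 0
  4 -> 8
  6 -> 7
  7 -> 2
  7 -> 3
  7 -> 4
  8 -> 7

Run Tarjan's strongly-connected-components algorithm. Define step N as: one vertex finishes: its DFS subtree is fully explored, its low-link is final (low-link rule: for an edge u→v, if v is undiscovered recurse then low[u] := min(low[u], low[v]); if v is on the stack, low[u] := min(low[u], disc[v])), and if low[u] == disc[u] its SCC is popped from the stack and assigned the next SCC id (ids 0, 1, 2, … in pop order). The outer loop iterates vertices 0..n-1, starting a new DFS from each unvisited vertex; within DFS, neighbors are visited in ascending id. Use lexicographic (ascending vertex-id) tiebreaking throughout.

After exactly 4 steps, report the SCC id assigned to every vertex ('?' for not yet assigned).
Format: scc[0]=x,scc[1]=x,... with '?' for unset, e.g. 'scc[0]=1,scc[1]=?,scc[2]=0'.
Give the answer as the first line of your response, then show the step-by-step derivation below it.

scc[0]=1,scc[1]=3,scc[2]=?,scc[3]=2,scc[4]=?,scc[5]=0,scc[6]=?,scc[7]=?,scc[8]=?

step 1: low=(low[0]=0,low[1]=?,low[2]=?,low[3]=?,low[4]=?,low[5]=1,low[6]=?,low[7]=?,low[8]=?); scc=(scc[0]=?,scc[1]=?,scc[2]=?,scc[3]=?,scc[4]=?,scc[5]=0,scc[6]=?,scc[7]=?,scc[8]=?)
step 2: low=(low[0]=0,low[1]=?,low[2]=?,low[3]=?,low[4]=?,low[5]=1,low[6]=?,low[7]=?,low[8]=?); scc=(scc[0]=1,scc[1]=?,scc[2]=?,scc[3]=?,scc[4]=?,scc[5]=0,scc[6]=?,scc[7]=?,scc[8]=?)
step 3: low=(low[0]=0,low[1]=2,low[2]=?,low[3]=3,low[4]=?,low[5]=1,low[6]=?,low[7]=?,low[8]=?); scc=(scc[0]=1,scc[1]=?,scc[2]=?,scc[3]=2,scc[4]=?,scc[5]=0,scc[6]=?,scc[7]=?,scc[8]=?)
step 4: low=(low[0]=0,low[1]=2,low[2]=?,low[3]=3,low[4]=?,low[5]=1,low[6]=?,low[7]=?,low[8]=?); scc=(scc[0]=1,scc[1]=3,scc[2]=?,scc[3]=2,scc[4]=?,scc[5]=0,scc[6]=?,scc[7]=?,scc[8]=?)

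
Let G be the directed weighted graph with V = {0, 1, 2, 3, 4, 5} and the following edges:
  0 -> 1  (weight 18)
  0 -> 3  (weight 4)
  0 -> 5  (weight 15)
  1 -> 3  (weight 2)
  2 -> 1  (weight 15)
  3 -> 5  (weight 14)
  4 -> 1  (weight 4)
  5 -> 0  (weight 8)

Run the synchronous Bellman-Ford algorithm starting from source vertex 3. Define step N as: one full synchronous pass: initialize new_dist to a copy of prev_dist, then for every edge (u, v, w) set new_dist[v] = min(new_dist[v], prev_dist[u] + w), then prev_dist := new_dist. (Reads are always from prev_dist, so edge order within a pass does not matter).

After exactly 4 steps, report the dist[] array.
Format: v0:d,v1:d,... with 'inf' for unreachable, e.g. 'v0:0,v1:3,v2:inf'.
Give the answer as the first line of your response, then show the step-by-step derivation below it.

v0:22,v1:40,v2:inf,v3:0,v4:inf,v5:14

step 1: dist = v0:inf,v1:inf,v2:inf,v3:0,v4:inf,v5:14
step 2: dist = v0:22,v1:inf,v2:inf,v3:0,v4:inf,v5:14
step 3: dist = v0:22,v1:40,v2:inf,v3:0,v4:inf,v5:14
step 4: dist = v0:22,v1:40,v2:inf,v3:0,v4:inf,v5:14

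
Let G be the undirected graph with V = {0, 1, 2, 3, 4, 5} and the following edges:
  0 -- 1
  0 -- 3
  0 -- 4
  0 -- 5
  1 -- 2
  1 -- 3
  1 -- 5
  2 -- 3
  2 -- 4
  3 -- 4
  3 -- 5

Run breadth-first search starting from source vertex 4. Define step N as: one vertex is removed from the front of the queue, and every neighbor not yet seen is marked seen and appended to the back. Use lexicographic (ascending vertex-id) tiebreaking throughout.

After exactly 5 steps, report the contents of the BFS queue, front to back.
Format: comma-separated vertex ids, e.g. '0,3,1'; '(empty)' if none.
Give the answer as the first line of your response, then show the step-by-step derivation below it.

5

step 1: dequeue 4; queue=[0,2,3]; order=4
step 2: dequeue 0; queue=[2,3,1,5]; order=4,0
step 3: dequeue 2; queue=[3,1,5]; order=4,0,2
step 4: dequeue 3; queue=[1,5]; order=4,0,2,3
step 5: dequeue 1; queue=[5]; order=4,0,2,3,1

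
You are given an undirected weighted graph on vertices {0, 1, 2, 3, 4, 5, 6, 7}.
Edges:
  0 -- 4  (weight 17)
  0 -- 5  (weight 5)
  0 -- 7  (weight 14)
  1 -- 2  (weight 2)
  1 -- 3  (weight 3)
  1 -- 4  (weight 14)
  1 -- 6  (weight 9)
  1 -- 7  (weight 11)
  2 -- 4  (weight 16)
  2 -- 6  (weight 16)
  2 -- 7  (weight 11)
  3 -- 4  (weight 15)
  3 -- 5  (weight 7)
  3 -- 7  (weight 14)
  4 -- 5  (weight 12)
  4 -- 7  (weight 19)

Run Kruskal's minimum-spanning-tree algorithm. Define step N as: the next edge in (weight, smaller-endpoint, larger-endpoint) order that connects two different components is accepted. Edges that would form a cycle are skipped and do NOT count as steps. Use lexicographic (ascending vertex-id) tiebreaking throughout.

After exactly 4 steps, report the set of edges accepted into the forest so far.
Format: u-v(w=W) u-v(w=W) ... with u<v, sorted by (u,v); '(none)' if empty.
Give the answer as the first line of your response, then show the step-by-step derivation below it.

0-5(w=5) 1-2(w=2) 1-3(w=3) 3-5(w=7)

step 1: add edge 1-2 (w=2); MST = {1-2(w=2)}
step 2: add edge 1-3 (w=3); MST = {1-2(w=2) 1-3(w=3)}
step 3: add edge 0-5 (w=5); MST = {0-5(w=5) 1-2(w=2) 1-3(w=3)}
step 4: add edge 3-5 (w=7); MST = {0-5(w=5) 1-2(w=2) 1-3(w=3) 3-5(w=7)}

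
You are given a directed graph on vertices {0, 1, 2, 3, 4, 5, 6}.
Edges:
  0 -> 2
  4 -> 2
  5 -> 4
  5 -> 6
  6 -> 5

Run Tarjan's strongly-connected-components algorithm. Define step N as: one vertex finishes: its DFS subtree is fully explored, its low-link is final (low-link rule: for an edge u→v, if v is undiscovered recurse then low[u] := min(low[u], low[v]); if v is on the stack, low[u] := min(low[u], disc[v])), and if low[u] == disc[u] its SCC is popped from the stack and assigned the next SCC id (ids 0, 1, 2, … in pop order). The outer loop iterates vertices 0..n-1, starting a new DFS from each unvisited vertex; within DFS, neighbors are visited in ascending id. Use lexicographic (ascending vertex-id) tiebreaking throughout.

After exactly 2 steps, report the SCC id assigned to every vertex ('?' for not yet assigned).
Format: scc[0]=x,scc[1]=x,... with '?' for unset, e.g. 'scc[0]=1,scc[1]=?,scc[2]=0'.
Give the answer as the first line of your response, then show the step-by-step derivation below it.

scc[0]=1,scc[1]=?,scc[2]=0,scc[3]=?,scc[4]=?,scc[5]=?,scc[6]=?

step 1: low=(low[0]=0,low[1]=?,low[2]=1,low[3]=?,low[4]=?,low[5]=?,low[6]=?); scc=(scc[0]=?,scc[1]=?,scc[2]=0,scc[3]=?,scc[4]=?,scc[5]=?,scc[6]=?)
step 2: low=(low[0]=0,low[1]=?,low[2]=1,low[3]=?,low[4]=?,low[5]=?,low[6]=?); scc=(scc[0]=1,scc[1]=?,scc[2]=0,scc[3]=?,scc[4]=?,scc[5]=?,scc[6]=?)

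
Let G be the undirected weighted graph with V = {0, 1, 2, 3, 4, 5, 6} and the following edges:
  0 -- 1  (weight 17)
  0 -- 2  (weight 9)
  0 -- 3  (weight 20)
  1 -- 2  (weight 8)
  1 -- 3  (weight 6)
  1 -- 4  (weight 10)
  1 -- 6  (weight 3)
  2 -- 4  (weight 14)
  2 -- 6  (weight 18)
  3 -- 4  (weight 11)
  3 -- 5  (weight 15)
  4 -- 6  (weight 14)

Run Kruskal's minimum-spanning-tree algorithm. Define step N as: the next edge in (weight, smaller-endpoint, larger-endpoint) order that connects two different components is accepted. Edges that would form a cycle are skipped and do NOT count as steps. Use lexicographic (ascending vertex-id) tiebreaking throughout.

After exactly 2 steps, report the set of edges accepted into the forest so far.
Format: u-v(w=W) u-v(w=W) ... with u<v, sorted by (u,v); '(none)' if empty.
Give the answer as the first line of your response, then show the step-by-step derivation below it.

1-3(w=6) 1-6(w=3)

step 1: add edge 1-6 (w=3); MST = {1-6(w=3)}
step 2: add edge 1-3 (w=6); MST = {1-3(w=6) 1-6(w=3)}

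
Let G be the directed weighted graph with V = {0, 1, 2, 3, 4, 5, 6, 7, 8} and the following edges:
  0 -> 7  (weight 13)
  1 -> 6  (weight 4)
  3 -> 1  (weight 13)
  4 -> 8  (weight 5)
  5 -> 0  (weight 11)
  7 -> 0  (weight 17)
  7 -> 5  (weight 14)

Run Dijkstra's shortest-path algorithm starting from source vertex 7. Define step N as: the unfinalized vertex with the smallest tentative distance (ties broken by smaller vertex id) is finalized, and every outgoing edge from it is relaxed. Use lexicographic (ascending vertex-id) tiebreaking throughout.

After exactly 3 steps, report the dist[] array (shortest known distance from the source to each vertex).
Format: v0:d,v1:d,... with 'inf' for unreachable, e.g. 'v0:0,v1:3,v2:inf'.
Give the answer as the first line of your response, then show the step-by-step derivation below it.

v0:17,v1:inf,v2:inf,v3:inf,v4:inf,v5:14,v6:inf,v7:0,v8:inf

step 1: dist = v0:17,v1:inf,v2:inf,v3:inf,v4:inf,v5:14,v6:inf,v7:0,v8:inf
step 2: dist = v0:17,v1:inf,v2:inf,v3:inf,v4:inf,v5:14,v6:inf,v7:0,v8:inf
step 3: dist = v0:17,v1:inf,v2:inf,v3:inf,v4:inf,v5:14,v6:inf,v7:0,v8:inf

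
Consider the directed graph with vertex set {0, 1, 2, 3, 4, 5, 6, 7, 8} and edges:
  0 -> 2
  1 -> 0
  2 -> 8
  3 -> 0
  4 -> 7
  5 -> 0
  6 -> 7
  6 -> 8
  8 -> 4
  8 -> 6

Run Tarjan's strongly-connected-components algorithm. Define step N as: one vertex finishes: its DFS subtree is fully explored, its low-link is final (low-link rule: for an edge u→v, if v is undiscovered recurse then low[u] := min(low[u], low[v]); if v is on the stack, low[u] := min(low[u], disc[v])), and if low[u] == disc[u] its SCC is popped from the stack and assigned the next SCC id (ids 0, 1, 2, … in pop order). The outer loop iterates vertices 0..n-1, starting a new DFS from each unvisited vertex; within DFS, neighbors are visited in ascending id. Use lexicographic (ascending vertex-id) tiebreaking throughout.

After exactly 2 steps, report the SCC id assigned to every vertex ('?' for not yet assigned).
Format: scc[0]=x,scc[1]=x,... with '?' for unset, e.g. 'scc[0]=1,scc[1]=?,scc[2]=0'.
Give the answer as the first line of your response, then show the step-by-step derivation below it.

scc[0]=?,scc[1]=?,scc[2]=?,scc[3]=?,scc[4]=1,scc[5]=?,scc[6]=?,scc[7]=0,scc[8]=?

step 1: low=(low[0]=0,low[1]=?,low[2]=1,low[3]=?,low[4]=3,low[5]=?,low[6]=?,low[7]=4,low[8]=2); scc=(scc[0]=?,scc[1]=?,scc[2]=?,scc[3]=?,scc[4]=?,scc[5]=?,scc[6]=?,scc[7]=0,scc[8]=?)
step 2: low=(low[0]=0,low[1]=?,low[2]=1,low[3]=?,low[4]=3,low[5]=?,low[6]=?,low[7]=4,low[8]=2); scc=(scc[0]=?,scc[1]=?,scc[2]=?,scc[3]=?,scc[4]=1,scc[5]=?,scc[6]=?,scc[7]=0,scc[8]=?)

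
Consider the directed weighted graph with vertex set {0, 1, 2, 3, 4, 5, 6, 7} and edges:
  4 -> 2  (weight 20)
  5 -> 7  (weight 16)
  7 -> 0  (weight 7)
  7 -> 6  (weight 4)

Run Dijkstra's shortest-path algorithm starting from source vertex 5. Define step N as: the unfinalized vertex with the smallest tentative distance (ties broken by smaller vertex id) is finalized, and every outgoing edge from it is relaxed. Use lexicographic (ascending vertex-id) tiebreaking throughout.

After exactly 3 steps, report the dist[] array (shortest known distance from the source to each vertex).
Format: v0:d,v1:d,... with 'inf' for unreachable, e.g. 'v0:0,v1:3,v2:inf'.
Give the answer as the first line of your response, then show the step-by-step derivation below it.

v0:23,v1:inf,v2:inf,v3:inf,v4:inf,v5:0,v6:20,v7:16

step 1: dist = v0:inf,v1:inf,v2:inf,v3:inf,v4:inf,v5:0,v6:inf,v7:16
step 2: dist = v0:23,v1:inf,v2:inf,v3:inf,v4:inf,v5:0,v6:20,v7:16
step 3: dist = v0:23,v1:inf,v2:inf,v3:inf,v4:inf,v5:0,v6:20,v7:16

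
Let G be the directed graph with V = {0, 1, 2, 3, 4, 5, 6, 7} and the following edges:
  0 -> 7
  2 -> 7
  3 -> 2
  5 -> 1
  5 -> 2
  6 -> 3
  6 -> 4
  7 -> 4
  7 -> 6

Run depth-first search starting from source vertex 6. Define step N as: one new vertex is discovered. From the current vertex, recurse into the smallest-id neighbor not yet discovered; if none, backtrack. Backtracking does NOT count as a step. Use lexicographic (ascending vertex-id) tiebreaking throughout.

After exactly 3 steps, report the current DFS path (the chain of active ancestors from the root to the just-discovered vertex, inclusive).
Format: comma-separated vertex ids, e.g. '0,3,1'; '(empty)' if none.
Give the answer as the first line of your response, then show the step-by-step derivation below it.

6,3,2

step 1: discover 6; path=6; order=6
step 2: discover 3; path=6>3; order=6,3
step 3: discover 2; path=6>3>2; order=6,3,2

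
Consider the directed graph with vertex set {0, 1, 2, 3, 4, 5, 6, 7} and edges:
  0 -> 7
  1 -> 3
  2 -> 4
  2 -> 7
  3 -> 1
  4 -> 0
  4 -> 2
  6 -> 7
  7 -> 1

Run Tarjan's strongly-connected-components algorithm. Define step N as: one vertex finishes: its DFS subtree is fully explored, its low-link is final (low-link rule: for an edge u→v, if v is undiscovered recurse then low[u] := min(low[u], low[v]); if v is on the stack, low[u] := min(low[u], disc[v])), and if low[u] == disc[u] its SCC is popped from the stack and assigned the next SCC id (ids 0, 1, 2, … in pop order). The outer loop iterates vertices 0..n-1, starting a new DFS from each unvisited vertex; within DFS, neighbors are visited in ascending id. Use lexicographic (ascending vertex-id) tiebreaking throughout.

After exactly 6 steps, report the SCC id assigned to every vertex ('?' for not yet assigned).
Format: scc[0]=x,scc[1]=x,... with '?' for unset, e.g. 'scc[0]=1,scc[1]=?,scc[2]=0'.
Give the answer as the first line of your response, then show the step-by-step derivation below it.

scc[0]=2,scc[1]=0,scc[2]=3,scc[3]=0,scc[4]=3,scc[5]=?,scc[6]=?,scc[7]=1

step 1: low=(low[0]=0,low[1]=2,low[2]=?,low[3]=2,low[4]=?,low[5]=?,low[6]=?,low[7]=1); scc=(scc[0]=?,scc[1]=?,scc[2]=?,scc[3]=?,scc[4]=?,scc[5]=?,scc[6]=?,scc[7]=?)
step 2: low=(low[0]=0,low[1]=2,low[2]=?,low[3]=2,low[4]=?,low[5]=?,low[6]=?,low[7]=1); scc=(scc[0]=?,scc[1]=0,scc[2]=?,scc[3]=0,scc[4]=?,scc[5]=?,scc[6]=?,scc[7]=?)
step 3: low=(low[0]=0,low[1]=2,low[2]=?,low[3]=2,low[4]=?,low[5]=?,low[6]=?,low[7]=1); scc=(scc[0]=?,scc[1]=0,scc[2]=?,scc[3]=0,scc[4]=?,scc[5]=?,scc[6]=?,scc[7]=1)
step 4: low=(low[0]=0,low[1]=2,low[2]=?,low[3]=2,low[4]=?,low[5]=?,low[6]=?,low[7]=1); scc=(scc[0]=2,scc[1]=0,scc[2]=?,scc[3]=0,scc[4]=?,scc[5]=?,scc[6]=?,scc[7]=1)
step 5: low=(low[0]=0,low[1]=2,low[2]=4,low[3]=2,low[4]=4,low[5]=?,low[6]=?,low[7]=1); scc=(scc[0]=2,scc[1]=0,scc[2]=?,scc[3]=0,scc[4]=?,scc[5]=?,scc[6]=?,scc[7]=1)
step 6: low=(low[0]=0,low[1]=2,low[2]=4,low[3]=2,low[4]=4,low[5]=?,low[6]=?,low[7]=1); scc=(scc[0]=2,scc[1]=0,scc[2]=3,scc[3]=0,scc[4]=3,scc[5]=?,scc[6]=?,scc[7]=1)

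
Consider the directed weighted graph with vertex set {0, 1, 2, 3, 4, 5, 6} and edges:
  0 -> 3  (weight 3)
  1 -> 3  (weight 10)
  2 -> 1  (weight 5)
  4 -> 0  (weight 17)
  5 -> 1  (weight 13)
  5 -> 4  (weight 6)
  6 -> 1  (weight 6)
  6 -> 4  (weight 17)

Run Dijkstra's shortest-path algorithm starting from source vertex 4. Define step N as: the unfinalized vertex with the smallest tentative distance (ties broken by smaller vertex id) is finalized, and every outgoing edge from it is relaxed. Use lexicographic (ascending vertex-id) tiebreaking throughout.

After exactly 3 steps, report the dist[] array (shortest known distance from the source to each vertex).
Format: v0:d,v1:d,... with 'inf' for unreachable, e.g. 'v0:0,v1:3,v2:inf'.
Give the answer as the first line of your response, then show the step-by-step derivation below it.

v0:17,v1:inf,v2:inf,v3:20,v4:0,v5:inf,v6:inf

step 1: dist = v0:17,v1:inf,v2:inf,v3:inf,v4:0,v5:inf,v6:inf
step 2: dist = v0:17,v1:inf,v2:inf,v3:20,v4:0,v5:inf,v6:inf
step 3: dist = v0:17,v1:inf,v2:inf,v3:20,v4:0,v5:inf,v6:inf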